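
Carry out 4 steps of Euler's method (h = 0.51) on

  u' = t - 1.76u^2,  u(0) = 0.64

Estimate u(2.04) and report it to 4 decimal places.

Euler: u_{n+1} = u_n + h·f(t_n, u_n).
t=0.000000, u=0.640000: f=-0.720896 → u ← 0.640000 + 0.51·(-0.720896) = 0.272343
t=0.510000, u=0.272343: f=0.379460 → u ← 0.272343 + 0.51·0.379460 = 0.465867
t=1.020000, u=0.465867: f=0.638023 → u ← 0.465867 + 0.51·0.638023 = 0.791259
t=1.530000, u=0.791259: f=0.428080 → u ← 0.791259 + 0.51·0.428080 = 1.009580
u(2.04) ≈ 1.0096

1.0096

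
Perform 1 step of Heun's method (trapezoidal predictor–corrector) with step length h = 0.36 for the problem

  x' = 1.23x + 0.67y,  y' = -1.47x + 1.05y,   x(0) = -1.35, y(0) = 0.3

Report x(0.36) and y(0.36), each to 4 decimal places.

Heun on (x,y): k1 = f(t_n, state_n); k2 = f(t_n + h, state_n + h·k1); state_{n+1} = state_n + (h/2)·(k1 + k2).
0.000000: (-1.350000, 0.300000)
  k1 = (-1.459500, 2.299500)
  predictor → (-1.875420, 1.127820)
  k2 = (-1.551127, 3.941078)
  → (-1.891913, 1.423304)
(x(0.36), y(0.36)) ≈ (-1.8919, 1.4233)

-1.8919, 1.4233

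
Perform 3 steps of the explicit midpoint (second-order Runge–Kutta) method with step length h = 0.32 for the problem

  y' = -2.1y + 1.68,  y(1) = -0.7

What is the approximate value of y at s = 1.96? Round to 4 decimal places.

0.5452

Midpoint: k1 = f(s_n, y_n); k2 = f(s_n + h/2, y_n + (h/2)·k1); y_{n+1} = y_n + h·k2.
s=1.000000, y=-0.700000:
  k1 = f(1.000000, -0.700000) = 3.150000
  k2 = f(1.160000, -0.196000) = 2.091600
  y ← -0.700000 + 0.32·2.091600 = -0.030688
s=1.320000, y=-0.030688:
  k1 = f(1.320000, -0.030688) = 1.744445
  k2 = f(1.480000, 0.248423) = 1.158311
  y ← -0.030688 + 0.32·1.158311 = 0.339972
s=1.640000, y=0.339972:
  k1 = f(1.640000, 0.339972) = 0.966060
  k2 = f(1.800000, 0.494541) = 0.641464
  y ← 0.339972 + 0.32·0.641464 = 0.545240
y(1.96) ≈ 0.5452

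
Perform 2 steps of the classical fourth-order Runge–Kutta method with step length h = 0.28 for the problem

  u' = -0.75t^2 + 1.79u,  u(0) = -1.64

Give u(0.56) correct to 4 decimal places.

RK4: k1 = f(t_n, u_n); k2 = f(t_n + h/2, u_n + (h/2)·k1); k3 = f(t_n + h/2, u_n + (h/2)·k2); k4 = f(t_n + h, u_n + h·k3); u_{n+1} = u_n + (h/6)·(k1 + 2k2 + 2k3 + k4).
t=0.000000, u=-1.640000:
  k1 = f(0.000000, -1.640000) = -2.935600
  k2 = f(0.140000, -2.050984) = -3.685961
  k3 = f(0.140000, -2.156035) = -3.874002
  k4 = f(0.280000, -2.724721) = -4.936050
  u ← -1.640000 + (0.28/6)·(k1 + 2k2 + 2k3 + k4) = -2.712940
t=0.280000, u=-2.712940:
  k1 = f(0.280000, -2.712940) = -4.914963
  k2 = f(0.420000, -3.401035) = -6.220153
  k3 = f(0.420000, -3.583762) = -6.547233
  k4 = f(0.560000, -4.546166) = -8.372836
  u ← -2.712940 + (0.28/6)·(k1 + 2k2 + 2k3 + k4) = -4.524660
u(0.56) ≈ -4.5247

-4.5247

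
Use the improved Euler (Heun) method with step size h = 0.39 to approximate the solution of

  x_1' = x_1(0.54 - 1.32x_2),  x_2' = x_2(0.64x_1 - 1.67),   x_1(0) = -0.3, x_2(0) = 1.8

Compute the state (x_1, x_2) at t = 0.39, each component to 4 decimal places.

-0.1908, 0.9807

Heun on (x_1,x_2): k1 = f(t_n, state_n); k2 = f(t_n + h, state_n + h·k1); state_{n+1} = state_n + (h/2)·(k1 + k2).
0.000000: (-0.300000, 1.800000)
  k1 = (0.550800, -3.351600)
  predictor → (-0.085188, 0.492876)
  k2 = (0.009421, -0.849975)
  → (-0.190757, 0.980693)
(x_1(0.39), x_2(0.39)) ≈ (-0.1908, 0.9807)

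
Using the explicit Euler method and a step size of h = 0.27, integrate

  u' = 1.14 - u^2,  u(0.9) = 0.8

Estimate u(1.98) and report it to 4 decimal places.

Euler: u_{n+1} = u_n + h·f(t_n, u_n).
t=0.900000, u=0.800000: f=0.500000 → u ← 0.800000 + 0.27·0.500000 = 0.935000
t=1.170000, u=0.935000: f=0.265775 → u ← 0.935000 + 0.27·0.265775 = 1.006759
t=1.440000, u=1.006759: f=0.126436 → u ← 1.006759 + 0.27·0.126436 = 1.040897
t=1.710000, u=1.040897: f=0.056534 → u ← 1.040897 + 0.27·0.056534 = 1.056161
u(1.98) ≈ 1.0562

1.0562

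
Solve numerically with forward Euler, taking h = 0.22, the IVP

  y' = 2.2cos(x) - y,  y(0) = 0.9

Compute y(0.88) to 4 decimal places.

1.5741

Euler: y_{n+1} = y_n + h·f(x_n, y_n).
x=0.000000, y=0.900000: f=1.300000 → y ← 0.900000 + 0.22·1.300000 = 1.186000
x=0.220000, y=1.186000: f=0.960974 → y ← 1.186000 + 0.22·0.960974 = 1.397414
x=0.440000, y=1.397414: f=0.593039 → y ← 1.397414 + 0.22·0.593039 = 1.527883
x=0.660000, y=1.527883: f=0.210100 → y ← 1.527883 + 0.22·0.210100 = 1.574105
y(0.88) ≈ 1.5741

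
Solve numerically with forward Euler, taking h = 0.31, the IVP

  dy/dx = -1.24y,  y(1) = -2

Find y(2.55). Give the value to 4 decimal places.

Euler: y_{n+1} = y_n + h·f(x_n, y_n).
x=1.000000, y=-2.000000: f=2.480000 → y ← -2.000000 + 0.31·2.480000 = -1.231200
x=1.310000, y=-1.231200: f=1.526688 → y ← -1.231200 + 0.31·1.526688 = -0.757927
x=1.620000, y=-0.757927: f=0.939829 → y ← -0.757927 + 0.31·0.939829 = -0.466580
x=1.930000, y=-0.466580: f=0.578559 → y ← -0.466580 + 0.31·0.578559 = -0.287226
x=2.240000, y=-0.287226: f=0.356161 → y ← -0.287226 + 0.31·0.356161 = -0.176817
y(2.55) ≈ -0.1768

-0.1768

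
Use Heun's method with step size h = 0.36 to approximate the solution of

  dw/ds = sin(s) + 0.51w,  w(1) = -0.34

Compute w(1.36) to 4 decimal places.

Heun: k1 = f(s_n, w_n); k2 = f(s_n + h, w_n + h·k1); w_{n+1} = w_n + (h/2)·(k1 + k2).
s=1.000000, w=-0.340000:
  k1 = f(1.000000, -0.340000) = 0.668071
  k2 = f(1.360000, -0.099494) = 0.927122
  w ← -0.340000 + (0.36/2)·(0.668071 + 0.927122) = -0.052865
w(1.36) ≈ -0.0529

-0.0529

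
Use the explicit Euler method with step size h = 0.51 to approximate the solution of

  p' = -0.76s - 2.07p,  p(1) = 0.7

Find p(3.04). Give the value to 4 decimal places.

-0.9388

Euler: p_{n+1} = p_n + h·f(s_n, p_n).
s=1.000000, p=0.700000: f=-2.209000 → p ← 0.700000 + 0.51·(-2.209000) = -0.426590
s=1.510000, p=-0.426590: f=-0.264559 → p ← -0.426590 + 0.51·(-0.264559) = -0.561515
s=2.020000, p=-0.561515: f=-0.372864 → p ← -0.561515 + 0.51·(-0.372864) = -0.751676
s=2.530000, p=-0.751676: f=-0.366831 → p ← -0.751676 + 0.51·(-0.366831) = -0.938760
p(3.04) ≈ -0.9388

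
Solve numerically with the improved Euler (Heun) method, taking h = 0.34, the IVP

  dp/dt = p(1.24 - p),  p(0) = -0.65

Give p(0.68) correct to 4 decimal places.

Heun: k1 = f(t_n, p_n); k2 = f(t_n + h, p_n + h·k1); p_{n+1} = p_n + (h/2)·(k1 + k2).
t=0.000000, p=-0.650000:
  k1 = f(0.000000, -0.650000) = -1.228500
  k2 = f(0.340000, -1.067690) = -2.463898
  p ← -0.650000 + (0.34/2)·(-1.228500 + (-2.463898)) = -1.277708
t=0.340000, p=-1.277708:
  k1 = f(0.340000, -1.277708) = -3.216894
  k2 = f(0.680000, -2.371452) = -8.564382
  p ← -1.277708 + (0.34/2)·(-3.216894 + (-8.564382)) = -3.280525
p(0.68) ≈ -3.2805

-3.2805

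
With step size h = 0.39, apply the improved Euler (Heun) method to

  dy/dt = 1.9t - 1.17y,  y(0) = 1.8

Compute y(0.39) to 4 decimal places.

Heun: k1 = f(t_n, y_n); k2 = f(t_n + h, y_n + h·k1); y_{n+1} = y_n + (h/2)·(k1 + k2).
t=0.000000, y=1.800000:
  k1 = f(0.000000, 1.800000) = -2.106000
  k2 = f(0.390000, 0.978660) = -0.404032
  y ← 1.800000 + (0.39/2)·(-2.106000 + (-0.404032)) = 1.310544
y(0.39) ≈ 1.3105

1.3105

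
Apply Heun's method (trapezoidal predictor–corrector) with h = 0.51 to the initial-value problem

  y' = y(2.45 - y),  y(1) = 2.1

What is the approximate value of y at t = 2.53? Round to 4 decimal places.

2.4011

Heun: k1 = f(t_n, y_n); k2 = f(t_n + h, y_n + h·k1); y_{n+1} = y_n + (h/2)·(k1 + k2).
t=1.000000, y=2.100000:
  k1 = f(1.000000, 2.100000) = 0.735000
  k2 = f(1.510000, 2.474850) = -0.061500
  y ← 2.100000 + (0.51/2)·(0.735000 + (-0.061500)) = 2.271742
t=1.510000, y=2.271742:
  k1 = f(1.510000, 2.271742) = 0.404955
  k2 = f(2.020000, 2.478270) = -0.070060
  y ← 2.271742 + (0.51/2)·(0.404955 + (-0.070060)) = 2.357141
t=2.020000, y=2.357141:
  k1 = f(2.020000, 2.357141) = 0.218882
  k2 = f(2.530000, 2.468771) = -0.046341
  y ← 2.357141 + (0.51/2)·(0.218882 + (-0.046341)) = 2.401139
y(2.53) ≈ 2.4011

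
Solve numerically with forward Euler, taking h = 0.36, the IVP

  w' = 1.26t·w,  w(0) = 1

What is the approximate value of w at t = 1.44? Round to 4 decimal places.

2.2992

Euler: w_{n+1} = w_n + h·f(t_n, w_n).
t=0.000000, w=1.000000: f=0.000000 → w ← 1.000000 + 0.36·0.000000 = 1.000000
t=0.360000, w=1.000000: f=0.453600 → w ← 1.000000 + 0.36·0.453600 = 1.163296
t=0.720000, w=1.163296: f=1.055342 → w ← 1.163296 + 0.36·1.055342 = 1.543219
t=1.080000, w=1.543219: f=2.100013 → w ← 1.543219 + 0.36·2.100013 = 2.299224
w(1.44) ≈ 2.2992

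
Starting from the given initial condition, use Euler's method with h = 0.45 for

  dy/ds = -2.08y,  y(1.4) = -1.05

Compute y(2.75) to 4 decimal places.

-0.0003

Euler: y_{n+1} = y_n + h·f(s_n, y_n).
s=1.400000, y=-1.050000: f=2.184000 → y ← -1.050000 + 0.45·2.184000 = -0.067200
s=1.850000, y=-0.067200: f=0.139776 → y ← -0.067200 + 0.45·0.139776 = -0.004301
s=2.300000, y=-0.004301: f=0.008946 → y ← -0.004301 + 0.45·0.008946 = -0.000275
y(2.75) ≈ -0.0003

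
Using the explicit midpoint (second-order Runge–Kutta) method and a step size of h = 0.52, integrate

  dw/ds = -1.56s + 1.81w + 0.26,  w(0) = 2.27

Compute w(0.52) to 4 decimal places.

5.3999

Midpoint: k1 = f(s_n, w_n); k2 = f(s_n + h/2, w_n + (h/2)·k1); w_{n+1} = w_n + h·k2.
s=0.000000, w=2.270000:
  k1 = f(0.000000, 2.270000) = 4.368700
  k2 = f(0.260000, 3.405862) = 6.019010
  w ← 2.270000 + 0.52·6.019010 = 5.399885
w(0.52) ≈ 5.3999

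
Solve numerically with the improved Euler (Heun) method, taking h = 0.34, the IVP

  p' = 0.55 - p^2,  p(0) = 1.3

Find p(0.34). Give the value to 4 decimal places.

1.0582

Heun: k1 = f(x_n, p_n); k2 = f(x_n + h, p_n + h·k1); p_{n+1} = p_n + (h/2)·(k1 + k2).
x=0.000000, p=1.300000:
  k1 = f(0.000000, 1.300000) = -1.140000
  k2 = f(0.340000, 0.912400) = -0.282474
  p ← 1.300000 + (0.34/2)·(-1.140000 + (-0.282474)) = 1.058179
p(0.34) ≈ 1.0582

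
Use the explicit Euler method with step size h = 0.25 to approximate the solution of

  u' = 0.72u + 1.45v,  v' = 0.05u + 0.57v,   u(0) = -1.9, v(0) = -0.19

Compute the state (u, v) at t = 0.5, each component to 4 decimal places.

-2.8141, -0.3040

Euler on (u,v): u_{n+1} = u_n + h·u', v_{n+1} = v_n + h·v'.
0.000000: (-1.900000, -0.190000); f=(-1.643500, -0.203300) → (-2.310875, -0.240825)
0.250000: (-2.310875, -0.240825); f=(-2.013026, -0.252814) → (-2.814132, -0.304029)
(u(0.5), v(0.5)) ≈ (-2.8141, -0.3040)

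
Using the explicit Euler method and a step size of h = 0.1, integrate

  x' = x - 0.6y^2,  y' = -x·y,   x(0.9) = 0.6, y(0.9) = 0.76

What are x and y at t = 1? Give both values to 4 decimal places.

0.6253, 0.7144

Euler on (x,y): x_{n+1} = x_n + h·x', y_{n+1} = y_n + h·y'.
0.900000: (0.600000, 0.760000); f=(0.253440, -0.456000) → (0.625344, 0.714400)
(x(1), y(1)) ≈ (0.6253, 0.7144)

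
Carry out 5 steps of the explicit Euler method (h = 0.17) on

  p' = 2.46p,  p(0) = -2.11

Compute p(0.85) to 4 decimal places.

Euler: p_{n+1} = p_n + h·f(x_n, p_n).
x=0.000000, p=-2.110000: f=-5.190600 → p ← -2.110000 + 0.17·(-5.190600) = -2.992402
x=0.170000, p=-2.992402: f=-7.361309 → p ← -2.992402 + 0.17·(-7.361309) = -4.243825
x=0.340000, p=-4.243825: f=-10.439808 → p ← -4.243825 + 0.17·(-10.439808) = -6.018592
x=0.510000, p=-6.018592: f=-14.805736 → p ← -6.018592 + 0.17·(-14.805736) = -8.535567
x=0.680000, p=-8.535567: f=-20.997495 → p ← -8.535567 + 0.17·(-20.997495) = -12.105141
p(0.85) ≈ -12.1051

-12.1051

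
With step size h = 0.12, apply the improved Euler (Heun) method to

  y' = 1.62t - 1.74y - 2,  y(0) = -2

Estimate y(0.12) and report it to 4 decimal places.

-1.8293

Heun: k1 = f(t_n, y_n); k2 = f(t_n + h, y_n + h·k1); y_{n+1} = y_n + (h/2)·(k1 + k2).
t=0.000000, y=-2.000000:
  k1 = f(0.000000, -2.000000) = 1.480000
  k2 = f(0.120000, -1.822400) = 1.365376
  y ← -2.000000 + (0.12/2)·(1.480000 + 1.365376) = -1.829277
y(0.12) ≈ -1.8293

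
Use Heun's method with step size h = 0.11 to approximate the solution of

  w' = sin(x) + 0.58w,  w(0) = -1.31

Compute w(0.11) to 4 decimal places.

Heun: k1 = f(x_n, w_n); k2 = f(x_n + h, w_n + h·k1); w_{n+1} = w_n + (h/2)·(k1 + k2).
x=0.000000, w=-1.310000:
  k1 = f(0.000000, -1.310000) = -0.759800
  k2 = f(0.110000, -1.393578) = -0.698497
  w ← -1.310000 + (0.11/2)·(-0.759800 + (-0.698497)) = -1.390206
w(0.11) ≈ -1.3902

-1.3902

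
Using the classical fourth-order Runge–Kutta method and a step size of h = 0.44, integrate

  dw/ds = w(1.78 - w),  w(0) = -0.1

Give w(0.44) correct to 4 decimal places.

RK4: k1 = f(s_n, w_n); k2 = f(s_n + h/2, w_n + (h/2)·k1); k3 = f(s_n + h/2, w_n + (h/2)·k2); k4 = f(s_n + h, w_n + h·k3); w_{n+1} = w_n + (h/6)·(k1 + 2k2 + 2k3 + k4).
s=0.000000, w=-0.100000:
  k1 = f(0.000000, -0.100000) = -0.188000
  k2 = f(0.220000, -0.141360) = -0.271603
  k3 = f(0.220000, -0.159753) = -0.309881
  k4 = f(0.440000, -0.236348) = -0.476559
  w ← -0.100000 + (0.44/6)·(k1 + 2k2 + 2k3 + k4) = -0.234019
w(0.44) ≈ -0.2340

-0.2340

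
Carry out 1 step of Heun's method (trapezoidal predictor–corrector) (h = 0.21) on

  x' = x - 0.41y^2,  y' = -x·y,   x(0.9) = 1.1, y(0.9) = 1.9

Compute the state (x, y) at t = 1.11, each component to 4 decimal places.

1.0753, 1.5240

Heun on (x,y): k1 = f(t_n, state_n); k2 = f(t_n + h, state_n + h·k1); state_{n+1} = state_n + (h/2)·(k1 + k2).
0.900000: (1.100000, 1.900000)
  k1 = (-0.380100, -2.090000)
  predictor → (1.020179, 1.461100)
  k2 = (0.144906, -1.490584)
  → (1.075305, 1.524039)
(x(1.11), y(1.11)) ≈ (1.0753, 1.5240)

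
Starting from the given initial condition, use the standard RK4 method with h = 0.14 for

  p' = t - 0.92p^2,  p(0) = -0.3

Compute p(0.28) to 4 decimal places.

-0.2838

RK4: k1 = f(t_n, p_n); k2 = f(t_n + h/2, p_n + (h/2)·k1); k3 = f(t_n + h/2, p_n + (h/2)·k2); k4 = f(t_n + h, p_n + h·k3); p_{n+1} = p_n + (h/6)·(k1 + 2k2 + 2k3 + k4).
t=0.000000, p=-0.300000:
  k1 = f(0.000000, -0.300000) = -0.082800
  k2 = f(0.070000, -0.305796) = -0.016030
  k3 = f(0.070000, -0.301122) = -0.013421
  k4 = f(0.140000, -0.301879) = 0.056160
  p ← -0.300000 + (0.14/6)·(k1 + 2k2 + 2k3 + k4) = -0.301996
t=0.140000, p=-0.301996:
  k1 = f(0.140000, -0.301996) = 0.056095
  k2 = f(0.210000, -0.298069) = 0.128262
  k3 = f(0.210000, -0.293018) = 0.131009
  k4 = f(0.280000, -0.283655) = 0.205977
  p ← -0.301996 + (0.14/6)·(k1 + 2k2 + 2k3 + k4) = -0.283782
p(0.28) ≈ -0.2838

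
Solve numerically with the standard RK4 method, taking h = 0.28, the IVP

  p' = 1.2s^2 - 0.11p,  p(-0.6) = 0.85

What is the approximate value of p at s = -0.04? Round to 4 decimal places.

0.8818

RK4: k1 = f(s_n, p_n); k2 = f(s_n + h/2, p_n + (h/2)·k1); k3 = f(s_n + h/2, p_n + (h/2)·k2); k4 = f(s_n + h, p_n + h·k3); p_{n+1} = p_n + (h/6)·(k1 + 2k2 + 2k3 + k4).
s=-0.600000, p=0.850000:
  k1 = f(-0.600000, 0.850000) = 0.338500
  k2 = f(-0.460000, 0.897390) = 0.155207
  k3 = f(-0.460000, 0.871729) = 0.158030
  k4 = f(-0.320000, 0.894248) = 0.024513
  p ← 0.850000 + (0.28/6)·(k1 + 2k2 + 2k3 + k4) = 0.896176
s=-0.320000, p=0.896176:
  k1 = f(-0.320000, 0.896176) = 0.024301
  k2 = f(-0.180000, 0.899578) = -0.060074
  k3 = f(-0.180000, 0.887766) = -0.058774
  k4 = f(-0.040000, 0.879719) = -0.094849
  p ← 0.896176 + (0.28/6)·(k1 + 2k2 + 2k3 + k4) = 0.881791
p(-0.04) ≈ 0.8818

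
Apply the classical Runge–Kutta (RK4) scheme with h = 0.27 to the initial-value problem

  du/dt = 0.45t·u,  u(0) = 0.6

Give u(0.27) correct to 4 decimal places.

RK4: k1 = f(t_n, u_n); k2 = f(t_n + h/2, u_n + (h/2)·k1); k3 = f(t_n + h/2, u_n + (h/2)·k2); k4 = f(t_n + h, u_n + h·k3); u_{n+1} = u_n + (h/6)·(k1 + 2k2 + 2k3 + k4).
t=0.000000, u=0.600000:
  k1 = f(0.000000, 0.600000) = 0.000000
  k2 = f(0.135000, 0.600000) = 0.036450
  k3 = f(0.135000, 0.604921) = 0.036749
  k4 = f(0.270000, 0.609922) = 0.074106
  u ← 0.600000 + (0.27/6)·(k1 + 2k2 + 2k3 + k4) = 0.609923
u(0.27) ≈ 0.6099

0.6099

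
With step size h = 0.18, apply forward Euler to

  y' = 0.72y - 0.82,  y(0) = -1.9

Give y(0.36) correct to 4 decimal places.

-2.7387

Euler: y_{n+1} = y_n + h·f(t_n, y_n).
t=0.000000, y=-1.900000: f=-2.188000 → y ← -1.900000 + 0.18·(-2.188000) = -2.293840
t=0.180000, y=-2.293840: f=-2.471565 → y ← -2.293840 + 0.18·(-2.471565) = -2.738722
y(0.36) ≈ -2.7387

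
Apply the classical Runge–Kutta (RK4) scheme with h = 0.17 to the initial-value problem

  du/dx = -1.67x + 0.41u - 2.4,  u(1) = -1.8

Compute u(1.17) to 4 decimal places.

RK4: k1 = f(x_n, u_n); k2 = f(x_n + h/2, u_n + (h/2)·k1); k3 = f(x_n + h/2, u_n + (h/2)·k2); k4 = f(x_n + h, u_n + h·k3); u_{n+1} = u_n + (h/6)·(k1 + 2k2 + 2k3 + k4).
x=1.000000, u=-1.800000:
  k1 = f(1.000000, -1.800000) = -4.808000
  k2 = f(1.085000, -2.208680) = -5.117509
  k3 = f(1.085000, -2.234988) = -5.128295
  k4 = f(1.170000, -2.671810) = -5.449342
  u ← -1.800000 + (0.17/6)·(k1 + 2k2 + 2k3 + k4) = -2.671220
u(1.17) ≈ -2.6712

-2.6712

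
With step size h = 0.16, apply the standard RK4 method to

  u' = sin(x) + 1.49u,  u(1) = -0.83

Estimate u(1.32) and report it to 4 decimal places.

RK4: k1 = f(x_n, u_n); k2 = f(x_n + h/2, u_n + (h/2)·k1); k3 = f(x_n + h/2, u_n + (h/2)·k2); k4 = f(x_n + h, u_n + h·k3); u_{n+1} = u_n + (h/6)·(k1 + 2k2 + 2k3 + k4).
x=1.000000, u=-0.830000:
  k1 = f(1.000000, -0.830000) = -0.395229
  k2 = f(1.080000, -0.861618) = -0.401853
  k3 = f(1.080000, -0.862148) = -0.402643
  k4 = f(1.160000, -0.894423) = -0.415887
  u ← -0.830000 + (0.16/6)·(k1 + 2k2 + 2k3 + k4) = -0.894536
x=1.160000, u=-0.894536:
  k1 = f(1.160000, -0.894536) = -0.416056
  k2 = f(1.240000, -0.927821) = -0.436669
  k3 = f(1.240000, -0.929470) = -0.439126
  k4 = f(1.320000, -0.964796) = -0.468832
  u ← -0.894536 + (0.16/6)·(k1 + 2k2 + 2k3 + k4) = -0.964842
u(1.32) ≈ -0.9648

-0.9648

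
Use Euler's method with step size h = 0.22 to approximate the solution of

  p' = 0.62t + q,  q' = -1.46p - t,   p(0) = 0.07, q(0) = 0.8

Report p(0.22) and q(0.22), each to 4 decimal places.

Euler on (p,q): p_{n+1} = p_n + h·p', q_{n+1} = q_n + h·q'.
0.000000: (0.070000, 0.800000); f=(0.800000, -0.102200) → (0.246000, 0.777516)
(p(0.22), q(0.22)) ≈ (0.2460, 0.7775)

0.2460, 0.7775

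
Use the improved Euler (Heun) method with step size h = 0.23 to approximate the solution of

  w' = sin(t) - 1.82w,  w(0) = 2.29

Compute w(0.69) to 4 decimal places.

Heun: k1 = f(t_n, w_n); k2 = f(t_n + h, w_n + h·k1); w_{n+1} = w_n + (h/2)·(k1 + k2).
t=0.000000, w=2.290000:
  k1 = f(0.000000, 2.290000) = -4.167800
  k2 = f(0.230000, 1.331406) = -2.195181
  w ← 2.290000 + (0.23/2)·(-4.167800 + (-2.195181)) = 1.558257
t=0.230000, w=1.558257:
  k1 = f(0.230000, 1.558257) = -2.608050
  k2 = f(0.460000, 0.958406) = -1.300350
  w ← 1.558257 + (0.23/2)·(-2.608050 + (-1.300350)) = 1.108791
t=0.460000, w=1.108791:
  k1 = f(0.460000, 1.108791) = -1.574052
  k2 = f(0.690000, 0.746759) = -0.722565
  w ← 1.108791 + (0.23/2)·(-1.574052 + (-0.722565)) = 0.844680
w(0.69) ≈ 0.8447

0.8447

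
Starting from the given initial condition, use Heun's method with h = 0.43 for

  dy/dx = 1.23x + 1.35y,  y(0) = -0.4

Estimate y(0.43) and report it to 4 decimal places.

Heun: k1 = f(x_n, y_n); k2 = f(x_n + h, y_n + h·k1); y_{n+1} = y_n + (h/2)·(k1 + k2).
x=0.000000, y=-0.400000:
  k1 = f(0.000000, -0.400000) = -0.540000
  k2 = f(0.430000, -0.632200) = -0.324570
  y ← -0.400000 + (0.43/2)·(-0.540000 + (-0.324570)) = -0.585883
y(0.43) ≈ -0.5859

-0.5859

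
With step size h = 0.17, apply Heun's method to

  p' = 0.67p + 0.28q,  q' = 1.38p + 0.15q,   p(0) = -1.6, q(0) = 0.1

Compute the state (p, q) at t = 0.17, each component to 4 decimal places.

Heun on (p,q): k1 = f(t_n, state_n); k2 = f(t_n + h, state_n + h·k1); state_{n+1} = state_n + (h/2)·(k1 + k2).
0.000000: (-1.600000, 0.100000)
  k1 = (-1.044000, -2.193000)
  predictor → (-1.777480, -0.272810)
  k2 = (-1.267298, -2.493844)
  → (-1.796460, -0.298382)
(p(0.17), q(0.17)) ≈ (-1.7965, -0.2984)

-1.7965, -0.2984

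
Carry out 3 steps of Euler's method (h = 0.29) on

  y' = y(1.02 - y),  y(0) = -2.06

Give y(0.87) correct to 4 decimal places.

Euler: y_{n+1} = y_n + h·f(t_n, y_n).
t=0.000000, y=-2.060000: f=-6.344800 → y ← -2.060000 + 0.29·(-6.344800) = -3.899992
t=0.290000, y=-3.899992: f=-19.187929 → y ← -3.899992 + 0.29·(-19.187929) = -9.464492
t=0.580000, y=-9.464492: f=-99.230381 → y ← -9.464492 + 0.29·(-99.230381) = -38.241302
y(0.87) ≈ -38.2413

-38.2413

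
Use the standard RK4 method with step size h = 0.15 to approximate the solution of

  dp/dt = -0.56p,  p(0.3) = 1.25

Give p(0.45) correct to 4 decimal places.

1.1493

RK4: k1 = f(t_n, p_n); k2 = f(t_n + h/2, p_n + (h/2)·k1); k3 = f(t_n + h/2, p_n + (h/2)·k2); k4 = f(t_n + h, p_n + h·k3); p_{n+1} = p_n + (h/6)·(k1 + 2k2 + 2k3 + k4).
t=0.300000, p=1.250000:
  k1 = f(0.300000, 1.250000) = -0.700000
  k2 = f(0.375000, 1.197500) = -0.670600
  k3 = f(0.375000, 1.199705) = -0.671835
  k4 = f(0.450000, 1.149225) = -0.643566
  p ← 1.250000 + (0.15/6)·(k1 + 2k2 + 2k3 + k4) = 1.149289
p(0.45) ≈ 1.1493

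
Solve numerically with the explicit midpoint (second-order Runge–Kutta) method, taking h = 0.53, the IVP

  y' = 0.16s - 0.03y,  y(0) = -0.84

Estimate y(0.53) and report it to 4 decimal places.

Midpoint: k1 = f(s_n, y_n); k2 = f(s_n + h/2, y_n + (h/2)·k1); y_{n+1} = y_n + h·k2.
s=0.000000, y=-0.840000:
  k1 = f(0.000000, -0.840000) = 0.025200
  k2 = f(0.265000, -0.833322) = 0.067400
  y ← -0.840000 + 0.53·0.067400 = -0.804278
y(0.53) ≈ -0.8043

-0.8043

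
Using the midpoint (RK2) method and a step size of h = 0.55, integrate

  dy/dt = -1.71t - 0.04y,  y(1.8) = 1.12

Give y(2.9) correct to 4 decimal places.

-3.2636

Midpoint: k1 = f(t_n, y_n); k2 = f(t_n + h/2, y_n + (h/2)·k1); y_{n+1} = y_n + h·k2.
t=1.800000, y=1.120000:
  k1 = f(1.800000, 1.120000) = -3.122800
  k2 = f(2.075000, 0.261230) = -3.558699
  y ← 1.120000 + 0.55·(-3.558699) = -0.837285
t=2.350000, y=-0.837285:
  k1 = f(2.350000, -0.837285) = -3.985009
  k2 = f(2.625000, -1.933162) = -4.411424
  y ← -0.837285 + 0.55·(-4.411424) = -3.263567
y(2.9) ≈ -3.2636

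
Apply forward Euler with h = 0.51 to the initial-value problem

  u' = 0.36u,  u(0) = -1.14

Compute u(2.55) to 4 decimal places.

-2.6481

Euler: u_{n+1} = u_n + h·f(x_n, u_n).
x=0.000000, u=-1.140000: f=-0.410400 → u ← -1.140000 + 0.51·(-0.410400) = -1.349304
x=0.510000, u=-1.349304: f=-0.485749 → u ← -1.349304 + 0.51·(-0.485749) = -1.597036
x=1.020000, u=-1.597036: f=-0.574933 → u ← -1.597036 + 0.51·(-0.574933) = -1.890252
x=1.530000, u=-1.890252: f=-0.680491 → u ← -1.890252 + 0.51·(-0.680491) = -2.237302
x=2.040000, u=-2.237302: f=-0.805429 → u ← -2.237302 + 0.51·(-0.805429) = -2.648071
u(2.55) ≈ -2.6481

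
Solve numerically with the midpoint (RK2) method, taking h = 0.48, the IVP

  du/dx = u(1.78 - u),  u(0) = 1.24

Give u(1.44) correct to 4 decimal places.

Midpoint: k1 = f(x_n, u_n); k2 = f(x_n + h/2, u_n + (h/2)·k1); u_{n+1} = u_n + h·k2.
x=0.000000, u=1.240000:
  k1 = f(0.000000, 1.240000) = 0.669600
  k2 = f(0.240000, 1.400704) = 0.531281
  u ← 1.240000 + 0.48·0.531281 = 1.495015
x=0.480000, u=1.495015:
  k1 = f(0.480000, 1.495015) = 0.426057
  k2 = f(0.720000, 1.597269) = 0.291871
  u ← 1.495015 + 0.48·0.291871 = 1.635113
x=0.960000, u=1.635113:
  k1 = f(0.960000, 1.635113) = 0.236906
  k2 = f(1.200000, 1.691971) = 0.148943
  u ← 1.635113 + 0.48·0.148943 = 1.706606
u(1.44) ≈ 1.7066

1.7066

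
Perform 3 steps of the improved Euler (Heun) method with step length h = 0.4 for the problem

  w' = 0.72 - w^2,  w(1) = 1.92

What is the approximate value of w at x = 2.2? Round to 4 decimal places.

Heun: k1 = f(x_n, w_n); k2 = f(x_n + h, w_n + h·k1); w_{n+1} = w_n + (h/2)·(k1 + k2).
x=1.000000, w=1.920000:
  k1 = f(1.000000, 1.920000) = -2.966400
  k2 = f(1.400000, 0.733440) = 0.182066
  w ← 1.920000 + (0.4/2)·(-2.966400 + 0.182066) = 1.363133
x=1.400000, w=1.363133:
  k1 = f(1.400000, 1.363133) = -1.138132
  k2 = f(1.800000, 0.907880) = -0.104247
  w ← 1.363133 + (0.4/2)·(-1.138132 + (-0.104247)) = 1.114657
x=1.800000, w=1.114657:
  k1 = f(1.800000, 1.114657) = -0.522461
  k2 = f(2.200000, 0.905673) = -0.100243
  w ← 1.114657 + (0.4/2)·(-0.522461 + (-0.100243)) = 0.990116
w(2.2) ≈ 0.9901

0.9901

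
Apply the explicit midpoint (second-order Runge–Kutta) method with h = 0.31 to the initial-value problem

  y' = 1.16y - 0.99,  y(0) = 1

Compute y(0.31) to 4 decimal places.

Midpoint: k1 = f(s_n, y_n); k2 = f(s_n + h/2, y_n + (h/2)·k1); y_{n+1} = y_n + h·k2.
s=0.000000, y=1.000000:
  k1 = f(0.000000, 1.000000) = 0.170000
  k2 = f(0.155000, 1.026350) = 0.200566
  y ← 1.000000 + 0.31·0.200566 = 1.062175
y(0.31) ≈ 1.0622

1.0622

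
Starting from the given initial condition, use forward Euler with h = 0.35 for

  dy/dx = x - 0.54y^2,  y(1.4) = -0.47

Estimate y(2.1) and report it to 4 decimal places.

Euler: y_{n+1} = y_n + h·f(x_n, y_n).
x=1.400000, y=-0.470000: f=1.280714 → y ← -0.470000 + 0.35·1.280714 = -0.021750
x=1.750000, y=-0.021750: f=1.749745 → y ← -0.021750 + 0.35·1.749745 = 0.590660
y(2.1) ≈ 0.5907

0.5907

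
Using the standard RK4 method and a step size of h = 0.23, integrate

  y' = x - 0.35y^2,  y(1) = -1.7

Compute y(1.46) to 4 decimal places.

RK4: k1 = f(x_n, y_n); k2 = f(x_n + h/2, y_n + (h/2)·k1); k3 = f(x_n + h/2, y_n + (h/2)·k2); k4 = f(x_n + h, y_n + h·k3); y_{n+1} = y_n + (h/6)·(k1 + 2k2 + 2k3 + k4).
x=1.000000, y=-1.700000:
  k1 = f(1.000000, -1.700000) = -0.011500
  k2 = f(1.115000, -1.701322) = 0.101926
  k3 = f(1.115000, -1.688279) = 0.117400
  k4 = f(1.230000, -1.672998) = 0.250377
  y ← -1.700000 + (0.23/6)·(k1 + 2k2 + 2k3 + k4) = -1.674028
x=1.230000, y=-1.674028:
  k1 = f(1.230000, -1.674028) = 0.249171
  k2 = f(1.345000, -1.645373) = 0.397461
  k3 = f(1.345000, -1.628320) = 0.417001
  k4 = f(1.460000, -1.578118) = 0.588340
  y ← -1.674028 + (0.23/6)·(k1 + 2k2 + 2k3 + k4) = -1.579481
y(1.46) ≈ -1.5795

-1.5795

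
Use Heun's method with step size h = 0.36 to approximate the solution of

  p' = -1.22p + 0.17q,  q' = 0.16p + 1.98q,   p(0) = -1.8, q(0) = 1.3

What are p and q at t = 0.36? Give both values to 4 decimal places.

Heun on (p,q): k1 = f(t_n, state_n); k2 = f(t_n + h, state_n + h·k1); state_{n+1} = state_n + (h/2)·(k1 + k2).
0.000000: (-1.800000, 1.300000)
  k1 = (2.417000, 2.286000)
  predictor → (-0.929880, 2.122960)
  k2 = (1.495357, 4.054680)
  → (-1.095776, 2.441322)
(p(0.36), q(0.36)) ≈ (-1.0958, 2.4413)

-1.0958, 2.4413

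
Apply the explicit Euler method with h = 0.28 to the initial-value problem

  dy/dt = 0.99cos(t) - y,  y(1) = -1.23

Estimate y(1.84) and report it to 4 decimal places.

-0.3212

Euler: y_{n+1} = y_n + h·f(t_n, y_n).
t=1.000000, y=-1.230000: f=1.764899 → y ← -1.230000 + 0.28·1.764899 = -0.735828
t=1.280000, y=-0.735828: f=1.019676 → y ← -0.735828 + 0.28·1.019676 = -0.450319
t=1.560000, y=-0.450319: f=0.461007 → y ← -0.450319 + 0.28·0.461007 = -0.321237
y(1.84) ≈ -0.3212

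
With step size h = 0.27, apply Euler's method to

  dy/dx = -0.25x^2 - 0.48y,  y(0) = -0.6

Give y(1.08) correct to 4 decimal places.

-0.4095

Euler: y_{n+1} = y_n + h·f(x_n, y_n).
x=0.000000, y=-0.600000: f=0.288000 → y ← -0.600000 + 0.27·0.288000 = -0.522240
x=0.270000, y=-0.522240: f=0.232450 → y ← -0.522240 + 0.27·0.232450 = -0.459478
x=0.540000, y=-0.459478: f=0.147650 → y ← -0.459478 + 0.27·0.147650 = -0.419613
x=0.810000, y=-0.419613: f=0.037389 → y ← -0.419613 + 0.27·0.037389 = -0.409518
y(1.08) ≈ -0.4095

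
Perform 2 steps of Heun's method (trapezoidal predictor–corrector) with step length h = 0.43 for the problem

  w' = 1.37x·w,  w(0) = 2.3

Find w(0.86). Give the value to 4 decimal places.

3.7422

Heun: k1 = f(x_n, w_n); k2 = f(x_n + h, w_n + h·k1); w_{n+1} = w_n + (h/2)·(k1 + k2).
x=0.000000, w=2.300000:
  k1 = f(0.000000, 2.300000) = 0.000000
  k2 = f(0.430000, 2.300000) = 1.354930
  w ← 2.300000 + (0.43/2)·(0.000000 + 1.354930) = 2.591310
x=0.430000, w=2.591310:
  k1 = f(0.430000, 2.591310) = 1.526541
  k2 = f(0.860000, 3.247722) = 3.826467
  w ← 2.591310 + (0.43/2)·(1.526541 + 3.826467) = 3.742207
w(0.86) ≈ 3.7422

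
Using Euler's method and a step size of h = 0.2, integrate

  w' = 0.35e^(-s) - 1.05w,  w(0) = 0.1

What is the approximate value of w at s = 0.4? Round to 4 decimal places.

0.1750

Euler: w_{n+1} = w_n + h·f(s_n, w_n).
s=0.000000, w=0.100000: f=0.245000 → w ← 0.100000 + 0.2·0.245000 = 0.149000
s=0.200000, w=0.149000: f=0.130106 → w ← 0.149000 + 0.2·0.130106 = 0.175021
w(0.4) ≈ 0.1750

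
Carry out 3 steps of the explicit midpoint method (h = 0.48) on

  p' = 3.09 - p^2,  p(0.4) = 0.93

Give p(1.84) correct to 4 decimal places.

Midpoint: k1 = f(t_n, p_n); k2 = f(t_n + h/2, p_n + (h/2)·k1); p_{n+1} = p_n + h·k2.
t=0.400000, p=0.930000:
  k1 = f(0.400000, 0.930000) = 2.225100
  k2 = f(0.640000, 1.464024) = 0.946634
  p ← 0.930000 + 0.48·0.946634 = 1.384384
t=0.880000, p=1.384384:
  k1 = f(0.880000, 1.384384) = 1.173480
  k2 = f(1.120000, 1.666019) = 0.314379
  p ← 1.384384 + 0.48·0.314379 = 1.535286
t=1.360000, p=1.535286:
  k1 = f(1.360000, 1.535286) = 0.732896
  k2 = f(1.600000, 1.711181) = 0.161859
  p ← 1.535286 + 0.48·0.161859 = 1.612978
p(1.84) ≈ 1.6130

1.6130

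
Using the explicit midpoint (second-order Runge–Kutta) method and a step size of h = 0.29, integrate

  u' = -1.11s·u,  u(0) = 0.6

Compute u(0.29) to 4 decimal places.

0.5720

Midpoint: k1 = f(s_n, u_n); k2 = f(s_n + h/2, u_n + (h/2)·k1); u_{n+1} = u_n + h·k2.
s=0.000000, u=0.600000:
  k1 = f(0.000000, 0.600000) = 0.000000
  k2 = f(0.145000, 0.600000) = -0.096570
  u ← 0.600000 + 0.29·(-0.096570) = 0.571995
u(0.29) ≈ 0.5720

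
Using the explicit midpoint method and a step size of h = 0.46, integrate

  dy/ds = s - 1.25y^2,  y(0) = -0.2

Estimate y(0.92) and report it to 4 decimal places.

0.1973

Midpoint: k1 = f(s_n, y_n); k2 = f(s_n + h/2, y_n + (h/2)·k1); y_{n+1} = y_n + h·k2.
s=0.000000, y=-0.200000:
  k1 = f(0.000000, -0.200000) = -0.050000
  k2 = f(0.230000, -0.211500) = 0.174085
  y ← -0.200000 + 0.46·0.174085 = -0.119921
s=0.460000, y=-0.119921:
  k1 = f(0.460000, -0.119921) = 0.442024
  k2 = f(0.690000, -0.018256) = 0.689583
  y ← -0.119921 + 0.46·0.689583 = 0.197287
y(0.92) ≈ 0.1973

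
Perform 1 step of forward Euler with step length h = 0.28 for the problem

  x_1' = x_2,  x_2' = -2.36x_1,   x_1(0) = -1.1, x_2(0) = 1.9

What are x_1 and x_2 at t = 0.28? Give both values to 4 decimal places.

Euler on (x_1,x_2): x_1_{n+1} = x_1_n + h·x_1', x_2_{n+1} = x_2_n + h·x_2'.
0.000000: (-1.100000, 1.900000); f=(1.900000, 2.596000) → (-0.568000, 2.626880)
(x_1(0.28), x_2(0.28)) ≈ (-0.5680, 2.6269)

-0.5680, 2.6269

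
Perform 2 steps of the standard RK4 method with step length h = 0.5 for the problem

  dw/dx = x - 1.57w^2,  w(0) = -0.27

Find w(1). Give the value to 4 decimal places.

RK4: k1 = f(x_n, w_n); k2 = f(x_n + h/2, w_n + (h/2)·k1); k3 = f(x_n + h/2, w_n + (h/2)·k2); k4 = f(x_n + h, w_n + h·k3); w_{n+1} = w_n + (h/6)·(k1 + 2k2 + 2k3 + k4).
x=0.000000, w=-0.270000:
  k1 = f(0.000000, -0.270000) = -0.114453
  k2 = f(0.250000, -0.298613) = 0.110003
  k3 = f(0.250000, -0.242499) = 0.157675
  k4 = f(0.500000, -0.191163) = 0.442627
  w ← -0.270000 + (0.5/6)·(k1 + 2k2 + 2k3 + k4) = -0.198039
x=0.500000, w=-0.198039:
  k1 = f(0.500000, -0.198039) = 0.438425
  k2 = f(0.750000, -0.088433) = 0.737722
  k3 = f(0.750000, -0.013609) = 0.749709
  k4 = f(1.000000, 0.176815) = 0.950916
  w ← -0.198039 + (0.5/6)·(k1 + 2k2 + 2k3 + k4) = 0.165645
w(1) ≈ 0.1656

0.1656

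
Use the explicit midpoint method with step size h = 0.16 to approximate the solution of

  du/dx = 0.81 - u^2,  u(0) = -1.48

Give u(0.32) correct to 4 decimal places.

-2.2257

Midpoint: k1 = f(x_n, u_n); k2 = f(x_n + h/2, u_n + (h/2)·k1); u_{n+1} = u_n + h·k2.
x=0.000000, u=-1.480000:
  k1 = f(0.000000, -1.480000) = -1.380400
  k2 = f(0.080000, -1.590432) = -1.719474
  u ← -1.480000 + 0.16·(-1.719474) = -1.755116
x=0.160000, u=-1.755116:
  k1 = f(0.160000, -1.755116) = -2.270432
  k2 = f(0.240000, -1.936750) = -2.941002
  u ← -1.755116 + 0.16·(-2.941002) = -2.225676
u(0.32) ≈ -2.2257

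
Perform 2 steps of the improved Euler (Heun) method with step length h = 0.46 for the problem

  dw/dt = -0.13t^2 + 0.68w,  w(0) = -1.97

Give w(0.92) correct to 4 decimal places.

-3.6952

Heun: k1 = f(t_n, w_n); k2 = f(t_n + h, w_n + h·k1); w_{n+1} = w_n + (h/2)·(k1 + k2).
t=0.000000, w=-1.970000:
  k1 = f(0.000000, -1.970000) = -1.339600
  k2 = f(0.460000, -2.586216) = -1.786135
  w ← -1.970000 + (0.46/2)·(-1.339600 + (-1.786135)) = -2.688919
t=0.460000, w=-2.688919:
  k1 = f(0.460000, -2.688919) = -1.855973
  k2 = f(0.920000, -3.542667) = -2.519045
  w ← -2.688919 + (0.46/2)·(-1.855973 + (-2.519045)) = -3.695173
w(0.92) ≈ -3.6952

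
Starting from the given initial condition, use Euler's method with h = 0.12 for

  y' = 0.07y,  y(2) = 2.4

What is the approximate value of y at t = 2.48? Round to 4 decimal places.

Euler: y_{n+1} = y_n + h·f(t_n, y_n).
t=2.000000, y=2.400000: f=0.168000 → y ← 2.400000 + 0.12·0.168000 = 2.420160
t=2.120000, y=2.420160: f=0.169411 → y ← 2.420160 + 0.12·0.169411 = 2.440489
t=2.240000, y=2.440489: f=0.170834 → y ← 2.440489 + 0.12·0.170834 = 2.460989
t=2.360000, y=2.460989: f=0.172269 → y ← 2.460989 + 0.12·0.172269 = 2.481662
y(2.48) ≈ 2.4817

2.4817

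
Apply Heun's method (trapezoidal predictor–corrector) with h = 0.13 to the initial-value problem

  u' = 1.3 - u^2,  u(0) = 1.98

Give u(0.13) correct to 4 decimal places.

Heun: k1 = f(t_n, u_n); k2 = f(t_n + h, u_n + h·k1); u_{n+1} = u_n + (h/2)·(k1 + k2).
t=0.000000, u=1.980000:
  k1 = f(0.000000, 1.980000) = -2.620400
  k2 = f(0.130000, 1.639348) = -1.387462
  u ← 1.980000 + (0.13/2)·(-2.620400 + (-1.387462)) = 1.719489
u(0.13) ≈ 1.7195

1.7195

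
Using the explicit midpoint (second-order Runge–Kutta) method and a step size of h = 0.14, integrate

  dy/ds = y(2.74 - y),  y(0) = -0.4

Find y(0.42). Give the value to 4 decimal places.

-1.7005

Midpoint: k1 = f(s_n, y_n); k2 = f(s_n + h/2, y_n + (h/2)·k1); y_{n+1} = y_n + h·k2.
s=0.000000, y=-0.400000:
  k1 = f(0.000000, -0.400000) = -1.256000
  k2 = f(0.070000, -0.487920) = -1.574967
  y ← -0.400000 + 0.14·(-1.574967) = -0.620495
s=0.140000, y=-0.620495:
  k1 = f(0.140000, -0.620495) = -2.085172
  k2 = f(0.210000, -0.766457) = -2.687550
  y ← -0.620495 + 0.14·(-2.687550) = -0.996752
s=0.280000, y=-0.996752:
  k1 = f(0.280000, -0.996752) = -3.724617
  k2 = f(0.350000, -1.257476) = -5.026728
  y ← -0.996752 + 0.14·(-5.026728) = -1.700494
y(0.42) ≈ -1.7005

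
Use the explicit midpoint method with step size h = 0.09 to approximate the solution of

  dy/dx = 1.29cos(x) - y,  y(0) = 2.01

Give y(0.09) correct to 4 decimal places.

1.9480

Midpoint: k1 = f(x_n, y_n); k2 = f(x_n + h/2, y_n + (h/2)·k1); y_{n+1} = y_n + h·k2.
x=0.000000, y=2.010000:
  k1 = f(0.000000, 2.010000) = -0.720000
  k2 = f(0.045000, 1.977600) = -0.688906
  y ← 2.010000 + 0.09·(-0.688906) = 1.947998
y(0.09) ≈ 1.9480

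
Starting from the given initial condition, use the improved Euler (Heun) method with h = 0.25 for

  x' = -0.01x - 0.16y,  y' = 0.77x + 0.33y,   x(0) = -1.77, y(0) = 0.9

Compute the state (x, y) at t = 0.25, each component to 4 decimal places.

-1.7962, 0.6195

Heun on (x,y): k1 = f(t_n, state_n); k2 = f(t_n + h, state_n + h·k1); state_{n+1} = state_n + (h/2)·(k1 + k2).
0.000000: (-1.770000, 0.900000)
  k1 = (-0.126300, -1.065900)
  predictor → (-1.801575, 0.633525)
  k2 = (-0.083348, -1.178149)
  → (-1.796206, 0.619494)
(x(0.25), y(0.25)) ≈ (-1.7962, 0.6195)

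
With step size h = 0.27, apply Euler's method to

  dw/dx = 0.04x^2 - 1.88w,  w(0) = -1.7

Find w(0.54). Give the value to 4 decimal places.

Euler: w_{n+1} = w_n + h·f(x_n, w_n).
x=0.000000, w=-1.700000: f=3.196000 → w ← -1.700000 + 0.27·3.196000 = -0.837080
x=0.270000, w=-0.837080: f=1.576626 → w ← -0.837080 + 0.27·1.576626 = -0.411391
w(0.54) ≈ -0.4114

-0.4114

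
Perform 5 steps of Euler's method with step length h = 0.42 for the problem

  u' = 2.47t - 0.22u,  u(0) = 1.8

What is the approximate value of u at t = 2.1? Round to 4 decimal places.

Euler: u_{n+1} = u_n + h·f(t_n, u_n).
t=0.000000, u=1.800000: f=-0.396000 → u ← 1.800000 + 0.42·(-0.396000) = 1.633680
t=0.420000, u=1.633680: f=0.677990 → u ← 1.633680 + 0.42·0.677990 = 1.918436
t=0.840000, u=1.918436: f=1.652744 → u ← 1.918436 + 0.42·1.652744 = 2.612588
t=1.260000, u=2.612588: f=2.537431 → u ← 2.612588 + 0.42·2.537431 = 3.678309
t=1.680000, u=3.678309: f=3.340372 → u ← 3.678309 + 0.42·3.340372 = 5.081266
u(2.1) ≈ 5.0813

5.0813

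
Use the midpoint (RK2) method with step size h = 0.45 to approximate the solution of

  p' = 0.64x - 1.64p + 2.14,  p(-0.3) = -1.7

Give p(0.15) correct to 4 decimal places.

-0.2904

Midpoint: k1 = f(x_n, p_n); k2 = f(x_n + h/2, p_n + (h/2)·k1); p_{n+1} = p_n + h·k2.
x=-0.300000, p=-1.700000:
  k1 = f(-0.300000, -1.700000) = 4.736000
  k2 = f(-0.075000, -0.634400) = 3.132416
  p ← -1.700000 + 0.45·3.132416 = -0.290413
p(0.15) ≈ -0.2904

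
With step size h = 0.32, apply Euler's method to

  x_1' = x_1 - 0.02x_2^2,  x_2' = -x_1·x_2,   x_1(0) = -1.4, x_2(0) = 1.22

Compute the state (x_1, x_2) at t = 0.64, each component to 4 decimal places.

-2.4719, 2.8166

Euler on (x_1,x_2): x_1_{n+1} = x_1_n + h·x_1', x_2_{n+1} = x_2_n + h·x_2'.
0.000000: (-1.400000, 1.220000); f=(-1.429768, 1.708000) → (-1.857526, 1.766560)
0.320000: (-1.857526, 1.766560); f=(-1.919940, 3.281431) → (-2.471907, 2.816618)
(x_1(0.64), x_2(0.64)) ≈ (-2.4719, 2.8166)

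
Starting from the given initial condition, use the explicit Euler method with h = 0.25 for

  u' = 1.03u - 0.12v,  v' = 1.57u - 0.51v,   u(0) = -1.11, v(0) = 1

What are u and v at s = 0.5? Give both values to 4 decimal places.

-1.8061, -0.1785

Euler on (u,v): u_{n+1} = u_n + h·u', v_{n+1} = v_n + h·v'.
0.000000: (-1.110000, 1.000000); f=(-1.263300, -2.252700) → (-1.425825, 0.436825)
0.250000: (-1.425825, 0.436825); f=(-1.521019, -2.461326) → (-1.806080, -0.178507)
(u(0.5), v(0.5)) ≈ (-1.8061, -0.1785)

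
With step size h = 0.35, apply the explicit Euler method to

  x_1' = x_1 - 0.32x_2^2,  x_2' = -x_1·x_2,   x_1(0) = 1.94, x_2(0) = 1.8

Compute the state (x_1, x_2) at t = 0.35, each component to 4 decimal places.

Euler on (x_1,x_2): x_1_{n+1} = x_1_n + h·x_1', x_2_{n+1} = x_2_n + h·x_2'.
0.000000: (1.940000, 1.800000); f=(0.903200, -3.492000) → (2.256120, 0.577800)
(x_1(0.35), x_2(0.35)) ≈ (2.2561, 0.5778)

2.2561, 0.5778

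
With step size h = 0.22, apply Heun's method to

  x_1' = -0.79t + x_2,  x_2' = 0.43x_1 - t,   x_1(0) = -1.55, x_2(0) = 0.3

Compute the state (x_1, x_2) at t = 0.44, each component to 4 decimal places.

-1.5686, -0.0845

Heun on (x_1,x_2): k1 = f(t_n, state_n); k2 = f(t_n + h, state_n + h·k1); state_{n+1} = state_n + (h/2)·(k1 + k2).
0.000000: (-1.550000, 0.300000)
  k1 = (0.300000, -0.666500)
  predictor → (-1.484000, 0.153370)
  k2 = (-0.020430, -0.858120)
  → (-1.519247, 0.132292)
0.220000: (-1.519247, 0.132292)
  k1 = (-0.041508, -0.873276)
  predictor → (-1.528379, -0.059829)
  k2 = (-0.407429, -1.097203)
  → (-1.568630, -0.084461)
(x_1(0.44), x_2(0.44)) ≈ (-1.5686, -0.0845)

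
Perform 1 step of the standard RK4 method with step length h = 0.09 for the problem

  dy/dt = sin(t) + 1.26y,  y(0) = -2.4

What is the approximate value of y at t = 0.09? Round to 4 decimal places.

-2.6840

RK4: k1 = f(t_n, y_n); k2 = f(t_n + h/2, y_n + (h/2)·k1); k3 = f(t_n + h/2, y_n + (h/2)·k2); k4 = f(t_n + h, y_n + h·k3); y_{n+1} = y_n + (h/6)·(k1 + 2k2 + 2k3 + k4).
t=0.000000, y=-2.400000:
  k1 = f(0.000000, -2.400000) = -3.024000
  k2 = f(0.045000, -2.536080) = -3.150476
  k3 = f(0.045000, -2.541771) = -3.157647
  k4 = f(0.090000, -2.684188) = -3.292199
  y ← -2.400000 + (0.09/6)·(k1 + 2k2 + 2k3 + k4) = -2.683987
y(0.09) ≈ -2.6840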